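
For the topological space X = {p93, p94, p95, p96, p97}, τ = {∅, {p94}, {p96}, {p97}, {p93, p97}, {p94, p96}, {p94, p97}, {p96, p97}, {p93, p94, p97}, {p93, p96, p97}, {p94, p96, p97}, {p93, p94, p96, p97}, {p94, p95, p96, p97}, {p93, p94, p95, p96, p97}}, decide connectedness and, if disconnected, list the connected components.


(X, τ) is connected.

Find clopen sets (U ∈ τ with X ∖ U ∈ τ):
  U = ∅, X ∖ U = {p93, p94, p95, p96, p97} — both open, so U is clopen.
  U = {p93, p94, p95, p96, p97}, X ∖ U = ∅ — both open, so U is clopen.
Only trivial clopens (∅ and X) exist, so (X, τ) is connected.
Compute connected components by grouping points that agree on all clopens:
  component: {p93, p94, p95, p96, p97}


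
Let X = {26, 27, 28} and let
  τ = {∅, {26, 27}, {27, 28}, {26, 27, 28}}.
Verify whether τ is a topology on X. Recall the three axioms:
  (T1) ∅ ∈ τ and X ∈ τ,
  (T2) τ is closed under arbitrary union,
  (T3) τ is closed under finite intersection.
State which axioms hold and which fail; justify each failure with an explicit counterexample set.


τ is NOT a topology on X.

Axiom (T1): ∅ ∈ τ? Yes; X ∈ τ? Yes.
Axiom (T2/T3): check pairwise unions and intersections of members of τ.
Counterexample for (T3): {26, 27} ∩ {27, 28} = {27} ∉ τ. Therefore τ is NOT a topology.


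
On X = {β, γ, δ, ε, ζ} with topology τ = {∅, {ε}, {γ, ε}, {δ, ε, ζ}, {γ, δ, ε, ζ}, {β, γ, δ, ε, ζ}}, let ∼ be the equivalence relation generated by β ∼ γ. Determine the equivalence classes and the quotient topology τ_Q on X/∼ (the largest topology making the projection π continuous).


X/∼ = {[β=γ], [δ], [ε], [ζ]}; |τ_Q| = 4.

Equivalence classes: [β=γ], [δ], [ε], [ζ].
Quotient map π: X → X/∼ sends β ↦ [β=γ], γ ↦ [β=γ], δ ↦ [δ], ε ↦ [ε], ζ ↦ [ζ].
For each subset V ⊆ X/∼, compute π^{-1}(V) ⊆ X and check whether π^{-1}(V) ∈ τ. V is open in τ_Q iff π^{-1}(V) ∈ τ.
  V = {}: π^{-1}(V) = ∅ ∈ τ ✓.
  V = {[β=γ]}: π^{-1}(V) = {β, γ} ∉ τ ✗.
  V = {[δ]}: π^{-1}(V) = {δ} ∉ τ ✗.
  V = {[β=γ], [δ]}: π^{-1}(V) = {β, γ, δ} ∉ τ ✗.
  V = {[ε]}: π^{-1}(V) = {ε} ∈ τ ✓.
  V = {[β=γ], [ε]}: π^{-1}(V) = {β, γ, ε} ∉ τ ✗.
  V = {[δ], [ε]}: π^{-1}(V) = {δ, ε} ∉ τ ✗.
  V = {[β=γ], [δ], [ε]}: π^{-1}(V) = {β, γ, δ, ε} ∉ τ ✗.
  V = {[ζ]}: π^{-1}(V) = {ζ} ∉ τ ✗.
  V = {[β=γ], [ζ]}: π^{-1}(V) = {β, γ, ζ} ∉ τ ✗.
  V = {[δ], [ζ]}: π^{-1}(V) = {δ, ζ} ∉ τ ✗.
  V = {[β=γ], [δ], [ζ]}: π^{-1}(V) = {β, γ, δ, ζ} ∉ τ ✗.
  V = {[ε], [ζ]}: π^{-1}(V) = {ε, ζ} ∉ τ ✗.
  V = {[β=γ], [ε], [ζ]}: π^{-1}(V) = {β, γ, ε, ζ} ∉ τ ✗.
  V = {[δ], [ε], [ζ]}: π^{-1}(V) = {δ, ε, ζ} ∈ τ ✓.
  V = {[β=γ], [δ], [ε], [ζ]}: π^{-1}(V) = {β, γ, δ, ε, ζ} ∈ τ ✓.
Open sets in the quotient: τ_Q = {{}, {[ε]}, {[δ], [ε], [ζ]}, {[β=γ], [δ], [ε], [ζ]}} (4 elements).


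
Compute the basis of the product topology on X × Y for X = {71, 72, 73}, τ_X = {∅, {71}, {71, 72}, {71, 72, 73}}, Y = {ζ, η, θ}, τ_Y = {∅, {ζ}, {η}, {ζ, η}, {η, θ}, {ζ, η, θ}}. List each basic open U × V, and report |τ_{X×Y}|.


Basis B = {∅ × ∅, {71} × {ζ}, {71} × {η}, {71} × {ζ, η}, {71, 72} × {ζ}, {71} × {η, θ}, {71, 72} × {η}, {71} × {ζ, η, θ}, {71, 72, 73} × {ζ}, {71, 72, 73} × {η}, {71, 72} × {ζ, η}, {71, 72} × {η, θ}, {71, 72} × {ζ, η, θ}, {71, 72, 73} × {ζ, η}, {71, 72, 73} × {η, θ}, {71, 72, 73} × {ζ, η, θ}}; |τ_{X×Y}| = 40.

Enumerate products U × V with U ∈ τ_X, V ∈ τ_Y (deduplicated):
  ∅ × ∅ = {} (∅)
  {71} × {ζ} = {(71,ζ)}
  {71} × {η} = {(71,η)}
  {71} × {ζ, η} = {(71,ζ), (71,η)}
  {71, 72} × {ζ} = {(71,ζ), (72,ζ)}
  {71} × {η, θ} = {(71,η), (71,θ)}
  {71, 72} × {η} = {(71,η), (72,η)}
  {71} × {ζ, η, θ} = {(71,ζ), (71,η), (71,θ)}
  {71, 72, 73} × {ζ} = {(71,ζ), (72,ζ), (73,ζ)}
  {71, 72, 73} × {η} = {(71,η), (72,η), (73,η)}
  {71, 72} × {ζ, η} = {(71,ζ), (71,η), (72,ζ), (72,η)}
  {71, 72} × {η, θ} = {(71,η), (71,θ), (72,η), (72,θ)}
  {71, 72} × {ζ, η, θ} = {(71,ζ), (71,η), (71,θ), (72,ζ), (72,η), (72,θ)}
  {71, 72, 73} × {ζ, η} = {(71,ζ), (71,η), (72,ζ), (72,η), (73,ζ), (73,η)}
  {71, 72, 73} × {η, θ} = {(71,η), (71,θ), (72,η), (72,θ), (73,η), (73,θ)}
  {71, 72, 73} × {ζ, η, θ} = {(71,ζ), (71,η), (71,θ), (72,ζ), (72,η), (72,θ), (73,ζ), (73,η), (73,θ)}
These 16 distinct sets form the basis B.
Close under arbitrary unions to get τ_{X×Y}; counting gives |τ_{X×Y}| = 40.


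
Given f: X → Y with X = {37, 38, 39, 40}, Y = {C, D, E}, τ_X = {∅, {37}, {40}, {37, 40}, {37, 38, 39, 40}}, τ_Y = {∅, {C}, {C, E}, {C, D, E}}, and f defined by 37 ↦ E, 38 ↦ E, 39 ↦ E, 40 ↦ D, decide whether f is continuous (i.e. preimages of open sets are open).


f is NOT continuous.

Compute f^{-1}(U) for each U ∈ τ_Y:
  U = ∅: f^{-1}(U) = ∅ ∈ τ_X ✓.
  U = {C}: f^{-1}(U) = ∅ ∈ τ_X ✓.
  U = {C, E}: f^{-1}(U) = {37, 38, 39} ∉ τ_X ✗.
  U = {C, D, E}: f^{-1}(U) = {37, 38, 39, 40} ∈ τ_X ✓.
Found U = {C, E} with f^{-1}(U) = {37, 38, 39} not in τ_X. Therefore f is NOT continuous.


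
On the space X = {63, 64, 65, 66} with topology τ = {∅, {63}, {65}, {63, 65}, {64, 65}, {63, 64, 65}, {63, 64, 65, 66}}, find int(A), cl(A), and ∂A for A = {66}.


int(A) = ∅, cl(A) = {66}, ∂A = {66}.

Closed sets in (X, τ) are complements of opens:
  closed(X, τ) = {∅, {66}, {63, 66}, {64, 66}, {63, 64, 66}, {64, 65, 66}, {63, 64, 65, 66}}.
int(A) = ⋃ {U ∈ τ : U ⊆ A}. Opens contained in A: ∅.
Taking the union of these: int(A) = ∅.
cl(A) = ⋂ {C closed : A ⊆ C}. Closed sets containing A: {66}, {63, 66}, {64, 66}, {63, 64, 66}, {64, 65, 66}, {63, 64, 65, 66}.
Intersecting these: cl(A) = {66}.
∂A = cl(A) ∖ int(A) = {66} ∖ ∅ = {66}.


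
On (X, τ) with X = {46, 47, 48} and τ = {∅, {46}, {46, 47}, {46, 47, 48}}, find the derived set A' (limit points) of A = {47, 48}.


A' = {48}

For each x ∈ X, list the open sets U ∈ τ with x ∈ U, then check whether U ∩ (A ∖ {x}) ≠ ∅ for every such U.
  x = 46: open {46} ∋ x has {46} ∩ (A ∖ {46}) = ∅, so x is NOT a limit point.
  x = 47: open {46, 47} ∋ x has {46, 47} ∩ (A ∖ {47}) = ∅, so x is NOT a limit point.
  x = 48: opens ∋ x are {46, 47, 48}; each meets A ∖ {48}, so x IS a limit point.
Collecting: A' = {48}.


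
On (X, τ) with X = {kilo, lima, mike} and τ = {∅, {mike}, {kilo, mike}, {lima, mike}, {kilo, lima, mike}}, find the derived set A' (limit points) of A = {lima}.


A' = ∅

For each x ∈ X, list the open sets U ∈ τ with x ∈ U, then check whether U ∩ (A ∖ {x}) ≠ ∅ for every such U.
  x = kilo: open {kilo, mike} ∋ x has {kilo, mike} ∩ (A ∖ {kilo}) = ∅, so x is NOT a limit point.
  x = lima: open {lima, mike} ∋ x has {lima, mike} ∩ (A ∖ {lima}) = ∅, so x is NOT a limit point.
  x = mike: open {mike} ∋ x has {mike} ∩ (A ∖ {mike}) = ∅, so x is NOT a limit point.
Collecting: A' = ∅.


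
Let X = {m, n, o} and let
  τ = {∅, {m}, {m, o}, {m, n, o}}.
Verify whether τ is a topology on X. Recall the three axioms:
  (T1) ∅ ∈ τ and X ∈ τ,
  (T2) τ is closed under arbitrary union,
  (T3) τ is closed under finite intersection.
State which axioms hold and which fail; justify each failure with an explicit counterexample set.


τ IS a topology on X.

Axiom (T1): ∅ ∈ τ? Yes; X ∈ τ? Yes.
Axiom (T2/T3): check pairwise unions and intersections of members of τ.
All pairwise intersections and unions checked — each lies in τ. Therefore τ satisfies (T1), (T2), (T3): it IS a topology on X.


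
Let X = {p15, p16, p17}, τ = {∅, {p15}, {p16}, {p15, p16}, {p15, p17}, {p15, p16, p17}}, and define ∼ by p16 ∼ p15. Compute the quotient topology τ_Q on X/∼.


X/∼ = {[p15=p16], [p17]}; |τ_Q| = 3.

Equivalence classes: [p15=p16], [p17].
Quotient map π: X → X/∼ sends p15 ↦ [p15=p16], p16 ↦ [p15=p16], p17 ↦ [p17].
For each subset V ⊆ X/∼, compute π^{-1}(V) ⊆ X and check whether π^{-1}(V) ∈ τ. V is open in τ_Q iff π^{-1}(V) ∈ τ.
  V = {}: π^{-1}(V) = ∅ ∈ τ ✓.
  V = {[p15=p16]}: π^{-1}(V) = {p15, p16} ∈ τ ✓.
  V = {[p17]}: π^{-1}(V) = {p17} ∉ τ ✗.
  V = {[p15=p16], [p17]}: π^{-1}(V) = {p15, p16, p17} ∈ τ ✓.
Open sets in the quotient: τ_Q = {{}, {[p15=p16]}, {[p15=p16], [p17]}} (3 elements).


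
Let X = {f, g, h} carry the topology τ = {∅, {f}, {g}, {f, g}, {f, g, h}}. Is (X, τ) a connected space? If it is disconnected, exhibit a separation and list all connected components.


(X, τ) is connected.

Find clopen sets (U ∈ τ with X ∖ U ∈ τ):
  U = ∅, X ∖ U = {f, g, h} — both open, so U is clopen.
  U = {f, g, h}, X ∖ U = ∅ — both open, so U is clopen.
Only trivial clopens (∅ and X) exist, so (X, τ) is connected.
Compute connected components by grouping points that agree on all clopens:
  component: {f, g, h}


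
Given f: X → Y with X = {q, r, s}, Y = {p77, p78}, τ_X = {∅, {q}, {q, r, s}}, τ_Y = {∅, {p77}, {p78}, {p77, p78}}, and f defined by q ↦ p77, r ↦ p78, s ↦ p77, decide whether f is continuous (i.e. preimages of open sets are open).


f is NOT continuous.

Compute f^{-1}(U) for each U ∈ τ_Y:
  U = ∅: f^{-1}(U) = ∅ ∈ τ_X ✓.
  U = {p77}: f^{-1}(U) = {q, s} ∉ τ_X ✗.
  U = {p78}: f^{-1}(U) = {r} ∉ τ_X ✗.
  U = {p77, p78}: f^{-1}(U) = {q, r, s} ∈ τ_X ✓.
Found U = {p77} with f^{-1}(U) = {q, s} not in τ_X. Therefore f is NOT continuous.


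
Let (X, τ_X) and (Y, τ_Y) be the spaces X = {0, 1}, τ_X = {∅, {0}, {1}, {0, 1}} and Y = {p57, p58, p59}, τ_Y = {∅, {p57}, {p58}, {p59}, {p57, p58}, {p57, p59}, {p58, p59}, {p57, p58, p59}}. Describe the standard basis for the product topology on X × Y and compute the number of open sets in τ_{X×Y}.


Basis B = {∅ × ∅, {0} × {p57}, {0} × {p58}, {0} × {p59}, {1} × {p57}, {1} × {p58}, {1} × {p59}, {0} × {p57, p58}, {0} × {p57, p59}, {0, 1} × {p57}, {0} × {p58, p59}, {0, 1} × {p58}, {0, 1} × {p59}, {1} × {p57, p58}, {1} × {p57, p59}, {1} × {p58, p59}, {0} × {p57, p58, p59}, {1} × {p57, p58, p59}, {0, 1} × {p57, p58}, {0, 1} × {p57, p59}, {0, 1} × {p58, p59}, {0, 1} × {p57, p58, p59}}; |τ_{X×Y}| = 64.

Enumerate products U × V with U ∈ τ_X, V ∈ τ_Y (deduplicated):
  ∅ × ∅ = {} (∅)
  {0} × {p57} = {(0,p57)}
  {0} × {p58} = {(0,p58)}
  {0} × {p59} = {(0,p59)}
  {1} × {p57} = {(1,p57)}
  {1} × {p58} = {(1,p58)}
  {1} × {p59} = {(1,p59)}
  {0} × {p57, p58} = {(0,p57), (0,p58)}
  {0} × {p57, p59} = {(0,p57), (0,p59)}
  {0, 1} × {p57} = {(0,p57), (1,p57)}
  {0} × {p58, p59} = {(0,p58), (0,p59)}
  {0, 1} × {p58} = {(0,p58), (1,p58)}
  {0, 1} × {p59} = {(0,p59), (1,p59)}
  {1} × {p57, p58} = {(1,p57), (1,p58)}
  {1} × {p57, p59} = {(1,p57), (1,p59)}
  {1} × {p58, p59} = {(1,p58), (1,p59)}
  {0} × {p57, p58, p59} = {(0,p57), (0,p58), (0,p59)}
  {1} × {p57, p58, p59} = {(1,p57), (1,p58), (1,p59)}
  {0, 1} × {p57, p58} = {(0,p57), (0,p58), (1,p57), (1,p58)}
  {0, 1} × {p57, p59} = {(0,p57), (0,p59), (1,p57), (1,p59)}
  {0, 1} × {p58, p59} = {(0,p58), (0,p59), (1,p58), (1,p59)}
  {0, 1} × {p57, p58, p59} = {(0,p57), (0,p58), (0,p59), (1,p57), (1,p58), (1,p59)}
These 22 distinct sets form the basis B.
Close under arbitrary unions to get τ_{X×Y}; counting gives |τ_{X×Y}| = 64.


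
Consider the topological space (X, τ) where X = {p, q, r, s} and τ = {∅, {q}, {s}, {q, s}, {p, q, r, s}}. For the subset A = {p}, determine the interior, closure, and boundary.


int(A) = ∅, cl(A) = {p, r}, ∂A = {p, r}.

Closed sets in (X, τ) are complements of opens:
  closed(X, τ) = {∅, {p, r}, {p, q, r}, {p, r, s}, {p, q, r, s}}.
int(A) = ⋃ {U ∈ τ : U ⊆ A}. Opens contained in A: ∅.
Taking the union of these: int(A) = ∅.
cl(A) = ⋂ {C closed : A ⊆ C}. Closed sets containing A: {p, r}, {p, q, r}, {p, r, s}, {p, q, r, s}.
Intersecting these: cl(A) = {p, r}.
∂A = cl(A) ∖ int(A) = {p, r} ∖ ∅ = {p, r}.


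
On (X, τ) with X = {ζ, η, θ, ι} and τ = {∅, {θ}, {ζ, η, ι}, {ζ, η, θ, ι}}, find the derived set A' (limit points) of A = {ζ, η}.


A' = {ζ, η, ι}

For each x ∈ X, list the open sets U ∈ τ with x ∈ U, then check whether U ∩ (A ∖ {x}) ≠ ∅ for every such U.
  x = ζ: opens ∋ x are {ζ, η, ι}, {ζ, η, θ, ι}; each meets A ∖ {ζ}, so x IS a limit point.
  x = η: opens ∋ x are {ζ, η, ι}, {ζ, η, θ, ι}; each meets A ∖ {η}, so x IS a limit point.
  x = θ: open {θ} ∋ x has {θ} ∩ (A ∖ {θ}) = ∅, so x is NOT a limit point.
  x = ι: opens ∋ x are {ζ, η, ι}, {ζ, η, θ, ι}; each meets A ∖ {ι}, so x IS a limit point.
Collecting: A' = {ζ, η, ι}.


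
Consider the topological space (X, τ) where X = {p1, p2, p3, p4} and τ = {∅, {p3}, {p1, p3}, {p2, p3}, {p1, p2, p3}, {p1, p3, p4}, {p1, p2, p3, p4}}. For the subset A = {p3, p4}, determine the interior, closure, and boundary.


int(A) = {p3}, cl(A) = {p1, p2, p3, p4}, ∂A = {p1, p2, p4}.

Closed sets in (X, τ) are complements of opens:
  closed(X, τ) = {∅, {p2}, {p4}, {p1, p4}, {p2, p4}, {p1, p2, p4}, {p1, p2, p3, p4}}.
int(A) = ⋃ {U ∈ τ : U ⊆ A}. Opens contained in A: ∅, {p3}.
Taking the union of these: int(A) = {p3}.
cl(A) = ⋂ {C closed : A ⊆ C}. Closed sets containing A: {p1, p2, p3, p4}.
Intersecting these: cl(A) = {p1, p2, p3, p4}.
∂A = cl(A) ∖ int(A) = {p1, p2, p3, p4} ∖ {p3} = {p1, p2, p4}.


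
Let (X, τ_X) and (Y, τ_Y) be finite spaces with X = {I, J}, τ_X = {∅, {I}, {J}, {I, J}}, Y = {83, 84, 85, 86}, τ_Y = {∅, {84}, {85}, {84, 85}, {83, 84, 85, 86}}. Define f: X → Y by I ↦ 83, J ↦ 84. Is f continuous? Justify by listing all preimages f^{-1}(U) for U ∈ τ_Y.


f IS continuous.

Compute f^{-1}(U) for each U ∈ τ_Y:
  U = ∅: f^{-1}(U) = ∅ ∈ τ_X ✓.
  U = {84}: f^{-1}(U) = {J} ∈ τ_X ✓.
  U = {85}: f^{-1}(U) = ∅ ∈ τ_X ✓.
  U = {84, 85}: f^{-1}(U) = {J} ∈ τ_X ✓.
  U = {83, 84, 85, 86}: f^{-1}(U) = {I, J} ∈ τ_X ✓.
Every preimage lies in τ_X, so f IS continuous.


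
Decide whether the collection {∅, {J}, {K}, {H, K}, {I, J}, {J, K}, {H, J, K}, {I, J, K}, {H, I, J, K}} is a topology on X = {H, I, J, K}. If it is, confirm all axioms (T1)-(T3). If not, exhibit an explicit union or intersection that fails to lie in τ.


τ IS a topology on X.

Axiom (T1): ∅ ∈ τ? Yes; X ∈ τ? Yes.
Axiom (T2/T3): check pairwise unions and intersections of members of τ.
All pairwise intersections and unions checked — each lies in τ. Therefore τ satisfies (T1), (T2), (T3): it IS a topology on X.


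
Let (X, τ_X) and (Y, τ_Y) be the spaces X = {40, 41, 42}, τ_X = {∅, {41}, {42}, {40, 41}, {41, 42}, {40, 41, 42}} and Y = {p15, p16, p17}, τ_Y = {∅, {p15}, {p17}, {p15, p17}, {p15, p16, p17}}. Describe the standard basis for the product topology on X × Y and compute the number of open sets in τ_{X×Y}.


Basis B = {∅ × ∅, {41} × {p15}, {41} × {p17}, {42} × {p15}, {42} × {p17}, {40, 41} × {p15}, {40, 41} × {p17}, {41} × {p15, p17}, {41, 42} × {p15}, {41, 42} × {p17}, {42} × {p15, p17}, {40, 41, 42} × {p15}, {40, 41, 42} × {p17}, {41} × {p15, p16, p17}, {42} × {p15, p16, p17}, {40, 41} × {p15, p17}, {41, 42} × {p15, p17}, {40, 41} × {p15, p16, p17}, {40, 41, 42} × {p15, p17}, {41, 42} × {p15, p16, p17}, {40, 41, 42} × {p15, p16, p17}}; |τ_{X×Y}| = 70.

Enumerate products U × V with U ∈ τ_X, V ∈ τ_Y (deduplicated):
  ∅ × ∅ = {} (∅)
  {41} × {p15} = {(41,p15)}
  {41} × {p17} = {(41,p17)}
  {42} × {p15} = {(42,p15)}
  {42} × {p17} = {(42,p17)}
  {40, 41} × {p15} = {(40,p15), (41,p15)}
  {40, 41} × {p17} = {(40,p17), (41,p17)}
  {41} × {p15, p17} = {(41,p15), (41,p17)}
  {41, 42} × {p15} = {(41,p15), (42,p15)}
  {41, 42} × {p17} = {(41,p17), (42,p17)}
  {42} × {p15, p17} = {(42,p15), (42,p17)}
  {40, 41, 42} × {p15} = {(40,p15), (41,p15), (42,p15)}
  {40, 41, 42} × {p17} = {(40,p17), (41,p17), (42,p17)}
  {41} × {p15, p16, p17} = {(41,p15), (41,p16), (41,p17)}
  {42} × {p15, p16, p17} = {(42,p15), (42,p16), (42,p17)}
  {40, 41} × {p15, p17} = {(40,p15), (40,p17), (41,p15), (41,p17)}
  {41, 42} × {p15, p17} = {(41,p15), (41,p17), (42,p15), (42,p17)}
  {40, 41} × {p15, p16, p17} = {(40,p15), (40,p16), (40,p17), (41,p15), (41,p16), (41,p17)}
  {40, 41, 42} × {p15, p17} = {(40,p15), (40,p17), (41,p15), (41,p17), (42,p15), (42,p17)}
  {41, 42} × {p15, p16, p17} = {(41,p15), (41,p16), (41,p17), (42,p15), (42,p16), (42,p17)}
  {40, 41, 42} × {p15, p16, p17} = {(40,p15), (40,p16), (40,p17), (41,p15), (41,p16), (41,p17), (42,p15), (42,p16), (42,p17)}
These 21 distinct sets form the basis B.
Close under arbitrary unions to get τ_{X×Y}; counting gives |τ_{X×Y}| = 70.


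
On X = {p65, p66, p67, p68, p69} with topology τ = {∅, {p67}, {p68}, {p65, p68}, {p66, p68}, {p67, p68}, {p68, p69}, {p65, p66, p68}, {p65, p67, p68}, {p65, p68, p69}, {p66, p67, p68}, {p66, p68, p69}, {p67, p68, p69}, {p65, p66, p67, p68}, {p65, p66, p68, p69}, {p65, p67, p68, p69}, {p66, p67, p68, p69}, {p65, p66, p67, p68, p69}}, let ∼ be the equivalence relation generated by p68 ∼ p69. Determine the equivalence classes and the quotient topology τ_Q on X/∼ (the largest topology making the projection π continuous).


X/∼ = {[p65], [p66], [p67], [p68=p69]}; |τ_Q| = 10.

Equivalence classes: [p65], [p66], [p67], [p68=p69].
Quotient map π: X → X/∼ sends p65 ↦ [p65], p66 ↦ [p66], p67 ↦ [p67], p68 ↦ [p68=p69], p69 ↦ [p68=p69].
For each subset V ⊆ X/∼, compute π^{-1}(V) ⊆ X and check whether π^{-1}(V) ∈ τ. V is open in τ_Q iff π^{-1}(V) ∈ τ.
  V = {}: π^{-1}(V) = ∅ ∈ τ ✓.
  V = {[p65]}: π^{-1}(V) = {p65} ∉ τ ✗.
  V = {[p66]}: π^{-1}(V) = {p66} ∉ τ ✗.
  V = {[p65], [p66]}: π^{-1}(V) = {p65, p66} ∉ τ ✗.
  V = {[p67]}: π^{-1}(V) = {p67} ∈ τ ✓.
  V = {[p65], [p67]}: π^{-1}(V) = {p65, p67} ∉ τ ✗.
  V = {[p66], [p67]}: π^{-1}(V) = {p66, p67} ∉ τ ✗.
  V = {[p65], [p66], [p67]}: π^{-1}(V) = {p65, p66, p67} ∉ τ ✗.
  V = {[p68=p69]}: π^{-1}(V) = {p68, p69} ∈ τ ✓.
  V = {[p65], [p68=p69]}: π^{-1}(V) = {p65, p68, p69} ∈ τ ✓.
  V = {[p66], [p68=p69]}: π^{-1}(V) = {p66, p68, p69} ∈ τ ✓.
  V = {[p65], [p66], [p68=p69]}: π^{-1}(V) = {p65, p66, p68, p69} ∈ τ ✓.
  V = {[p67], [p68=p69]}: π^{-1}(V) = {p67, p68, p69} ∈ τ ✓.
  V = {[p65], [p67], [p68=p69]}: π^{-1}(V) = {p65, p67, p68, p69} ∈ τ ✓.
  V = {[p66], [p67], [p68=p69]}: π^{-1}(V) = {p66, p67, p68, p69} ∈ τ ✓.
  V = {[p65], [p66], [p67], [p68=p69]}: π^{-1}(V) = {p65, p66, p67, p68, p69} ∈ τ ✓.
Open sets in the quotient: τ_Q = {{}, {[p67]}, {[p68=p69]}, {[p65], [p68=p69]}, {[p66], [p68=p69]}, {[p65], [p66], [p68=p69]}, {[p67], [p68=p69]}, {[p65], [p67], [p68=p69]}, {[p66], [p67], [p68=p69]}, {[p65], [p66], [p67], [p68=p69]}} (10 elements).


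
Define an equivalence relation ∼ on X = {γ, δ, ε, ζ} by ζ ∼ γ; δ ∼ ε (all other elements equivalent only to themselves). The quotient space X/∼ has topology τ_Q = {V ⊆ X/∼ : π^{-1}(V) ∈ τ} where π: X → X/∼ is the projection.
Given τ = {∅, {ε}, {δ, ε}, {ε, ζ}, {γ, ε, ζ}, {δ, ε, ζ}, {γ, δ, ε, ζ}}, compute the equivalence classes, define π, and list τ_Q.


X/∼ = {[γ=ζ], [δ=ε]}; |τ_Q| = 3.

Equivalence classes: [γ=ζ], [δ=ε].
Quotient map π: X → X/∼ sends γ ↦ [γ=ζ], δ ↦ [δ=ε], ε ↦ [δ=ε], ζ ↦ [γ=ζ].
For each subset V ⊆ X/∼, compute π^{-1}(V) ⊆ X and check whether π^{-1}(V) ∈ τ. V is open in τ_Q iff π^{-1}(V) ∈ τ.
  V = {}: π^{-1}(V) = ∅ ∈ τ ✓.
  V = {[γ=ζ]}: π^{-1}(V) = {γ, ζ} ∉ τ ✗.
  V = {[δ=ε]}: π^{-1}(V) = {δ, ε} ∈ τ ✓.
  V = {[γ=ζ], [δ=ε]}: π^{-1}(V) = {γ, δ, ε, ζ} ∈ τ ✓.
Open sets in the quotient: τ_Q = {{}, {[δ=ε]}, {[γ=ζ], [δ=ε]}} (3 elements).


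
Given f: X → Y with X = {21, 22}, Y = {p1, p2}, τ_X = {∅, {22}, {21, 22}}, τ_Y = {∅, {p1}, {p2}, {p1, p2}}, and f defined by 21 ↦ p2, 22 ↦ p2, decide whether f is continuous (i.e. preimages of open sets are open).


f IS continuous.

Compute f^{-1}(U) for each U ∈ τ_Y:
  U = ∅: f^{-1}(U) = ∅ ∈ τ_X ✓.
  U = {p1}: f^{-1}(U) = ∅ ∈ τ_X ✓.
  U = {p2}: f^{-1}(U) = {21, 22} ∈ τ_X ✓.
  U = {p1, p2}: f^{-1}(U) = {21, 22} ∈ τ_X ✓.
Every preimage lies in τ_X, so f IS continuous.


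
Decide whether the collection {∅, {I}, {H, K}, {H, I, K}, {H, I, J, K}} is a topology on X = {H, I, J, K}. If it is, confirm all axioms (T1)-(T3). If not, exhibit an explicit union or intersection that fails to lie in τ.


τ IS a topology on X.

Axiom (T1): ∅ ∈ τ? Yes; X ∈ τ? Yes.
Axiom (T2/T3): check pairwise unions and intersections of members of τ.
All pairwise intersections and unions checked — each lies in τ. Therefore τ satisfies (T1), (T2), (T3): it IS a topology on X.


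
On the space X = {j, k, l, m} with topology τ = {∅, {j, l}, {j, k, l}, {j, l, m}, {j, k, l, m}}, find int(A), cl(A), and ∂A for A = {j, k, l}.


int(A) = {j, k, l}, cl(A) = {j, k, l, m}, ∂A = {m}.

Closed sets in (X, τ) are complements of opens:
  closed(X, τ) = {∅, {k}, {m}, {k, m}, {j, k, l, m}}.
int(A) = ⋃ {U ∈ τ : U ⊆ A}. Opens contained in A: ∅, {j, l}, {j, k, l}.
Taking the union of these: int(A) = {j, k, l}.
cl(A) = ⋂ {C closed : A ⊆ C}. Closed sets containing A: {j, k, l, m}.
Intersecting these: cl(A) = {j, k, l, m}.
∂A = cl(A) ∖ int(A) = {j, k, l, m} ∖ {j, k, l} = {m}.


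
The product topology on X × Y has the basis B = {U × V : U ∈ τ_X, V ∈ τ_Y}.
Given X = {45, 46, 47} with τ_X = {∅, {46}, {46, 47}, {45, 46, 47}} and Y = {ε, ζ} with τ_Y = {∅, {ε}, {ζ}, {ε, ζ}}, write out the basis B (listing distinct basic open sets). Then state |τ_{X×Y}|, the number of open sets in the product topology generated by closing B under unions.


Basis B = {∅ × ∅, {46} × {ε}, {46} × {ζ}, {46} × {ε, ζ}, {46, 47} × {ε}, {46, 47} × {ζ}, {45, 46, 47} × {ε}, {45, 46, 47} × {ζ}, {46, 47} × {ε, ζ}, {45, 46, 47} × {ε, ζ}}; |τ_{X×Y}| = 16.

Enumerate products U × V with U ∈ τ_X, V ∈ τ_Y (deduplicated):
  ∅ × ∅ = {} (∅)
  {46} × {ε} = {(46,ε)}
  {46} × {ζ} = {(46,ζ)}
  {46} × {ε, ζ} = {(46,ε), (46,ζ)}
  {46, 47} × {ε} = {(46,ε), (47,ε)}
  {46, 47} × {ζ} = {(46,ζ), (47,ζ)}
  {45, 46, 47} × {ε} = {(45,ε), (46,ε), (47,ε)}
  {45, 46, 47} × {ζ} = {(45,ζ), (46,ζ), (47,ζ)}
  {46, 47} × {ε, ζ} = {(46,ε), (46,ζ), (47,ε), (47,ζ)}
  {45, 46, 47} × {ε, ζ} = {(45,ε), (45,ζ), (46,ε), (46,ζ), (47,ε), (47,ζ)}
These 10 distinct sets form the basis B.
Close under arbitrary unions to get τ_{X×Y}; counting gives |τ_{X×Y}| = 16.


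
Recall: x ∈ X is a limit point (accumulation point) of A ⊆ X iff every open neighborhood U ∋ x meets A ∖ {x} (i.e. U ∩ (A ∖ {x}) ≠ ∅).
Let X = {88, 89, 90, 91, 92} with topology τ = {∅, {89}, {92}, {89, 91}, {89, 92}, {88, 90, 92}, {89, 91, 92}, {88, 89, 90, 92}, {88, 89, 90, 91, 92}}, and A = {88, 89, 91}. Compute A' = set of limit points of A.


A' = {90, 91}

For each x ∈ X, list the open sets U ∈ τ with x ∈ U, then check whether U ∩ (A ∖ {x}) ≠ ∅ for every such U.
  x = 88: open {88, 90, 92} ∋ x has {88, 90, 92} ∩ (A ∖ {88}) = ∅, so x is NOT a limit point.
  x = 89: open {89} ∋ x has {89} ∩ (A ∖ {89}) = ∅, so x is NOT a limit point.
  x = 90: opens ∋ x are {88, 90, 92}, {88, 89, 90, 92}, {88, 89, 90, 91, 92}; each meets A ∖ {90}, so x IS a limit point.
  x = 91: opens ∋ x are {89, 91}, {89, 91, 92}, {88, 89, 90, 91, 92}; each meets A ∖ {91}, so x IS a limit point.
  x = 92: open {92} ∋ x has {92} ∩ (A ∖ {92}) = ∅, so x is NOT a limit point.
Collecting: A' = {90, 91}.


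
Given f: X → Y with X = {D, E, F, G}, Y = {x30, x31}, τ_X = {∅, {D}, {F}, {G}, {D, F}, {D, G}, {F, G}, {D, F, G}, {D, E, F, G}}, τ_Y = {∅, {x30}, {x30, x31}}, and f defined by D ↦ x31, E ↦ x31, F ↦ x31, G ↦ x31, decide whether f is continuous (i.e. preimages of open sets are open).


f IS continuous.

Compute f^{-1}(U) for each U ∈ τ_Y:
  U = ∅: f^{-1}(U) = ∅ ∈ τ_X ✓.
  U = {x30}: f^{-1}(U) = ∅ ∈ τ_X ✓.
  U = {x30, x31}: f^{-1}(U) = {D, E, F, G} ∈ τ_X ✓.
Every preimage lies in τ_X, so f IS continuous.


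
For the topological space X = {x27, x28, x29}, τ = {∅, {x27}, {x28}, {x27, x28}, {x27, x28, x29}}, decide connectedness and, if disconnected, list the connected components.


(X, τ) is connected.

Find clopen sets (U ∈ τ with X ∖ U ∈ τ):
  U = ∅, X ∖ U = {x27, x28, x29} — both open, so U is clopen.
  U = {x27, x28, x29}, X ∖ U = ∅ — both open, so U is clopen.
Only trivial clopens (∅ and X) exist, so (X, τ) is connected.
Compute connected components by grouping points that agree on all clopens:
  component: {x27, x28, x29}


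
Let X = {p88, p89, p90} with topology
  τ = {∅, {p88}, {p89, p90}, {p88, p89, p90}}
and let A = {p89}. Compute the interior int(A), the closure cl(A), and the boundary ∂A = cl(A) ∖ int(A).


int(A) = ∅, cl(A) = {p89, p90}, ∂A = {p89, p90}.

Closed sets in (X, τ) are complements of opens:
  closed(X, τ) = {∅, {p88}, {p89, p90}, {p88, p89, p90}}.
int(A) = ⋃ {U ∈ τ : U ⊆ A}. Opens contained in A: ∅.
Taking the union of these: int(A) = ∅.
cl(A) = ⋂ {C closed : A ⊆ C}. Closed sets containing A: {p89, p90}, {p88, p89, p90}.
Intersecting these: cl(A) = {p89, p90}.
∂A = cl(A) ∖ int(A) = {p89, p90} ∖ ∅ = {p89, p90}.


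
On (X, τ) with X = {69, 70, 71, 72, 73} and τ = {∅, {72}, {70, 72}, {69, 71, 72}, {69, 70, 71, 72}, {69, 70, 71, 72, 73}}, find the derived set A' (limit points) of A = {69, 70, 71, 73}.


A' = {69, 71, 73}

For each x ∈ X, list the open sets U ∈ τ with x ∈ U, then check whether U ∩ (A ∖ {x}) ≠ ∅ for every such U.
  x = 69: opens ∋ x are {69, 71, 72}, {69, 70, 71, 72}, {69, 70, 71, 72, 73}; each meets A ∖ {69}, so x IS a limit point.
  x = 70: open {70, 72} ∋ x has {70, 72} ∩ (A ∖ {70}) = ∅, so x is NOT a limit point.
  x = 71: opens ∋ x are {69, 71, 72}, {69, 70, 71, 72}, {69, 70, 71, 72, 73}; each meets A ∖ {71}, so x IS a limit point.
  x = 72: open {72} ∋ x has {72} ∩ (A ∖ {72}) = ∅, so x is NOT a limit point.
  x = 73: opens ∋ x are {69, 70, 71, 72, 73}; each meets A ∖ {73}, so x IS a limit point.
Collecting: A' = {69, 71, 73}.


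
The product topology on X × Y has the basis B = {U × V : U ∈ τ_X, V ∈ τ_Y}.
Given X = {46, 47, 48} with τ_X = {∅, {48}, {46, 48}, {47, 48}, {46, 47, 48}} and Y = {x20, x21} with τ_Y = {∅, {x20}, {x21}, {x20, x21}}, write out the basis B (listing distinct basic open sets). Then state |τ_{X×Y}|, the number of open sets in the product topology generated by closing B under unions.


Basis B = {∅ × ∅, {48} × {x20}, {48} × {x21}, {46, 48} × {x20}, {46, 48} × {x21}, {47, 48} × {x20}, {47, 48} × {x21}, {48} × {x20, x21}, {46, 47, 48} × {x20}, {46, 47, 48} × {x21}, {46, 48} × {x20, x21}, {47, 48} × {x20, x21}, {46, 47, 48} × {x20, x21}}; |τ_{X×Y}| = 25.

Enumerate products U × V with U ∈ τ_X, V ∈ τ_Y (deduplicated):
  ∅ × ∅ = {} (∅)
  {48} × {x20} = {(48,x20)}
  {48} × {x21} = {(48,x21)}
  {46, 48} × {x20} = {(46,x20), (48,x20)}
  {46, 48} × {x21} = {(46,x21), (48,x21)}
  {47, 48} × {x20} = {(47,x20), (48,x20)}
  {47, 48} × {x21} = {(47,x21), (48,x21)}
  {48} × {x20, x21} = {(48,x20), (48,x21)}
  {46, 47, 48} × {x20} = {(46,x20), (47,x20), (48,x20)}
  {46, 47, 48} × {x21} = {(46,x21), (47,x21), (48,x21)}
  {46, 48} × {x20, x21} = {(46,x20), (46,x21), (48,x20), (48,x21)}
  {47, 48} × {x20, x21} = {(47,x20), (47,x21), (48,x20), (48,x21)}
  {46, 47, 48} × {x20, x21} = {(46,x20), (46,x21), (47,x20), (47,x21), (48,x20), (48,x21)}
These 13 distinct sets form the basis B.
Close under arbitrary unions to get τ_{X×Y}; counting gives |τ_{X×Y}| = 25.


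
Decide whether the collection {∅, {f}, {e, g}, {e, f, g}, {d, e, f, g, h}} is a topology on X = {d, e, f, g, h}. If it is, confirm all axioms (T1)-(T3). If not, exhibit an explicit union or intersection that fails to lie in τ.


τ IS a topology on X.

Axiom (T1): ∅ ∈ τ? Yes; X ∈ τ? Yes.
Axiom (T2/T3): check pairwise unions and intersections of members of τ.
All pairwise intersections and unions checked — each lies in τ. Therefore τ satisfies (T1), (T2), (T3): it IS a topology on X.


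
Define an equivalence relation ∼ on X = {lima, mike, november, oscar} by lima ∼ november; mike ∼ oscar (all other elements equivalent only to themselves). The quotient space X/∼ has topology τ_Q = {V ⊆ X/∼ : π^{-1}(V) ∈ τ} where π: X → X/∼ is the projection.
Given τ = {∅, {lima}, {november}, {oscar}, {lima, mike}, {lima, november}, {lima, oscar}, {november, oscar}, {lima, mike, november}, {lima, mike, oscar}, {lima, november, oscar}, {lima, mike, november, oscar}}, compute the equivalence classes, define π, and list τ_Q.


X/∼ = {[lima=november], [mike=oscar]}; |τ_Q| = 3.

Equivalence classes: [lima=november], [mike=oscar].
Quotient map π: X → X/∼ sends lima ↦ [lima=november], mike ↦ [mike=oscar], november ↦ [lima=november], oscar ↦ [mike=oscar].
For each subset V ⊆ X/∼, compute π^{-1}(V) ⊆ X and check whether π^{-1}(V) ∈ τ. V is open in τ_Q iff π^{-1}(V) ∈ τ.
  V = {}: π^{-1}(V) = ∅ ∈ τ ✓.
  V = {[lima=november]}: π^{-1}(V) = {lima, november} ∈ τ ✓.
  V = {[mike=oscar]}: π^{-1}(V) = {mike, oscar} ∉ τ ✗.
  V = {[lima=november], [mike=oscar]}: π^{-1}(V) = {lima, mike, november, oscar} ∈ τ ✓.
Open sets in the quotient: τ_Q = {{}, {[lima=november]}, {[lima=november], [mike=oscar]}} (3 elements).


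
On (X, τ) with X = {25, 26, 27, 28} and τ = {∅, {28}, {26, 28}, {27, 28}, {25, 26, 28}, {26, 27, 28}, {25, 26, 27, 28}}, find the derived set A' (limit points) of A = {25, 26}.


A' = {25}

For each x ∈ X, list the open sets U ∈ τ with x ∈ U, then check whether U ∩ (A ∖ {x}) ≠ ∅ for every such U.
  x = 25: opens ∋ x are {25, 26, 28}, {25, 26, 27, 28}; each meets A ∖ {25}, so x IS a limit point.
  x = 26: open {26, 28} ∋ x has {26, 28} ∩ (A ∖ {26}) = ∅, so x is NOT a limit point.
  x = 27: open {27, 28} ∋ x has {27, 28} ∩ (A ∖ {27}) = ∅, so x is NOT a limit point.
  x = 28: open {28} ∋ x has {28} ∩ (A ∖ {28}) = ∅, so x is NOT a limit point.
Collecting: A' = {25}.


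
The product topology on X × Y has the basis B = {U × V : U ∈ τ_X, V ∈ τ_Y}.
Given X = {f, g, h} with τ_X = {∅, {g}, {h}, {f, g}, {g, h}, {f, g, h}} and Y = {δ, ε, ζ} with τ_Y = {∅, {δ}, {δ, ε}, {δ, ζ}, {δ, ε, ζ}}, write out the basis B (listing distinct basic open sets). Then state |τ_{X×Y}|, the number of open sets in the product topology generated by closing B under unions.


Basis B = {∅ × ∅, {g} × {δ}, {h} × {δ}, {f, g} × {δ}, {g} × {δ, ε}, {g} × {δ, ζ}, {g, h} × {δ}, {h} × {δ, ε}, {h} × {δ, ζ}, {f, g, h} × {δ}, {g} × {δ, ε, ζ}, {h} × {δ, ε, ζ}, {f, g} × {δ, ε}, {f, g} × {δ, ζ}, {g, h} × {δ, ε}, {g, h} × {δ, ζ}, {f, g} × {δ, ε, ζ}, {f, g, h} × {δ, ε}, {f, g, h} × {δ, ζ}, {g, h} × {δ, ε, ζ}, {f, g, h} × {δ, ε, ζ}}; |τ_{X×Y}| = 70.

Enumerate products U × V with U ∈ τ_X, V ∈ τ_Y (deduplicated):
  ∅ × ∅ = {} (∅)
  {g} × {δ} = {(g,δ)}
  {h} × {δ} = {(h,δ)}
  {f, g} × {δ} = {(f,δ), (g,δ)}
  {g} × {δ, ε} = {(g,δ), (g,ε)}
  {g} × {δ, ζ} = {(g,δ), (g,ζ)}
  {g, h} × {δ} = {(g,δ), (h,δ)}
  {h} × {δ, ε} = {(h,δ), (h,ε)}
  {h} × {δ, ζ} = {(h,δ), (h,ζ)}
  {f, g, h} × {δ} = {(f,δ), (g,δ), (h,δ)}
  {g} × {δ, ε, ζ} = {(g,δ), (g,ε), (g,ζ)}
  {h} × {δ, ε, ζ} = {(h,δ), (h,ε), (h,ζ)}
  {f, g} × {δ, ε} = {(f,δ), (f,ε), (g,δ), (g,ε)}
  {f, g} × {δ, ζ} = {(f,δ), (f,ζ), (g,δ), (g,ζ)}
  {g, h} × {δ, ε} = {(g,δ), (g,ε), (h,δ), (h,ε)}
  {g, h} × {δ, ζ} = {(g,δ), (g,ζ), (h,δ), (h,ζ)}
  {f, g} × {δ, ε, ζ} = {(f,δ), (f,ε), (f,ζ), (g,δ), (g,ε), (g,ζ)}
  {f, g, h} × {δ, ε} = {(f,δ), (f,ε), (g,δ), (g,ε), (h,δ), (h,ε)}
  {f, g, h} × {δ, ζ} = {(f,δ), (f,ζ), (g,δ), (g,ζ), (h,δ), (h,ζ)}
  {g, h} × {δ, ε, ζ} = {(g,δ), (g,ε), (g,ζ), (h,δ), (h,ε), (h,ζ)}
  {f, g, h} × {δ, ε, ζ} = {(f,δ), (f,ε), (f,ζ), (g,δ), (g,ε), (g,ζ), (h,δ), (h,ε), (h,ζ)}
These 21 distinct sets form the basis B.
Close under arbitrary unions to get τ_{X×Y}; counting gives |τ_{X×Y}| = 70.


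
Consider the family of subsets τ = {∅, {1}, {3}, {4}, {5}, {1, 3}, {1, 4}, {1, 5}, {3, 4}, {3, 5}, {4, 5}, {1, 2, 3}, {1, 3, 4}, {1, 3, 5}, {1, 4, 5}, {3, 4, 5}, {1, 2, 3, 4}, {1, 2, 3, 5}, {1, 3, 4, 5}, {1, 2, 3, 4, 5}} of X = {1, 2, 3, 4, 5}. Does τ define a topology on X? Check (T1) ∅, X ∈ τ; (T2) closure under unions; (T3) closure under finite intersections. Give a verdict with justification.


τ IS a topology on X.

Axiom (T1): ∅ ∈ τ? Yes; X ∈ τ? Yes.
Axiom (T2/T3): check pairwise unions and intersections of members of τ.
All pairwise intersections and unions checked — each lies in τ. Therefore τ satisfies (T1), (T2), (T3): it IS a topology on X.


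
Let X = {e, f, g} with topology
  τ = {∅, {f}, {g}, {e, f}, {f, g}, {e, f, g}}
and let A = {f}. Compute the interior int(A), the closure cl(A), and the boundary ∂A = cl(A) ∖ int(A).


int(A) = {f}, cl(A) = {e, f}, ∂A = {e}.

Closed sets in (X, τ) are complements of opens:
  closed(X, τ) = {∅, {e}, {g}, {e, f}, {e, g}, {e, f, g}}.
int(A) = ⋃ {U ∈ τ : U ⊆ A}. Opens contained in A: ∅, {f}.
Taking the union of these: int(A) = {f}.
cl(A) = ⋂ {C closed : A ⊆ C}. Closed sets containing A: {e, f}, {e, f, g}.
Intersecting these: cl(A) = {e, f}.
∂A = cl(A) ∖ int(A) = {e, f} ∖ {f} = {e}.


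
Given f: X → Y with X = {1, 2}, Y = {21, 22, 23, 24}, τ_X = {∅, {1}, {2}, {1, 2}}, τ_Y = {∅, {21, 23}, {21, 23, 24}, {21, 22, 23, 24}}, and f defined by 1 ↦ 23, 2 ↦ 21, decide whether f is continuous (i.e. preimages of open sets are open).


f IS continuous.

Compute f^{-1}(U) for each U ∈ τ_Y:
  U = ∅: f^{-1}(U) = ∅ ∈ τ_X ✓.
  U = {21, 23}: f^{-1}(U) = {1, 2} ∈ τ_X ✓.
  U = {21, 23, 24}: f^{-1}(U) = {1, 2} ∈ τ_X ✓.
  U = {21, 22, 23, 24}: f^{-1}(U) = {1, 2} ∈ τ_X ✓.
Every preimage lies in τ_X, so f IS continuous.


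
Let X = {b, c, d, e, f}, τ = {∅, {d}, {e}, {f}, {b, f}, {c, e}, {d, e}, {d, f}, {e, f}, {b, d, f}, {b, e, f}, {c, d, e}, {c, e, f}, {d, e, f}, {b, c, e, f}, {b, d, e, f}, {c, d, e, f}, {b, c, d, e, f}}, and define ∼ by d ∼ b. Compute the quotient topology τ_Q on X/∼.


X/∼ = {[b=d], [c], [e], [f]}; |τ_Q| = 9.

Equivalence classes: [b=d], [c], [e], [f].
Quotient map π: X → X/∼ sends b ↦ [b=d], c ↦ [c], d ↦ [b=d], e ↦ [e], f ↦ [f].
For each subset V ⊆ X/∼, compute π^{-1}(V) ⊆ X and check whether π^{-1}(V) ∈ τ. V is open in τ_Q iff π^{-1}(V) ∈ τ.
  V = {}: π^{-1}(V) = ∅ ∈ τ ✓.
  V = {[b=d]}: π^{-1}(V) = {b, d} ∉ τ ✗.
  V = {[c]}: π^{-1}(V) = {c} ∉ τ ✗.
  V = {[b=d], [c]}: π^{-1}(V) = {b, c, d} ∉ τ ✗.
  V = {[e]}: π^{-1}(V) = {e} ∈ τ ✓.
  V = {[b=d], [e]}: π^{-1}(V) = {b, d, e} ∉ τ ✗.
  V = {[c], [e]}: π^{-1}(V) = {c, e} ∈ τ ✓.
  V = {[b=d], [c], [e]}: π^{-1}(V) = {b, c, d, e} ∉ τ ✗.
  V = {[f]}: π^{-1}(V) = {f} ∈ τ ✓.
  V = {[b=d], [f]}: π^{-1}(V) = {b, d, f} ∈ τ ✓.
  V = {[c], [f]}: π^{-1}(V) = {c, f} ∉ τ ✗.
  V = {[b=d], [c], [f]}: π^{-1}(V) = {b, c, d, f} ∉ τ ✗.
  V = {[e], [f]}: π^{-1}(V) = {e, f} ∈ τ ✓.
  V = {[b=d], [e], [f]}: π^{-1}(V) = {b, d, e, f} ∈ τ ✓.
  V = {[c], [e], [f]}: π^{-1}(V) = {c, e, f} ∈ τ ✓.
  V = {[b=d], [c], [e], [f]}: π^{-1}(V) = {b, c, d, e, f} ∈ τ ✓.
Open sets in the quotient: τ_Q = {{}, {[e]}, {[c], [e]}, {[f]}, {[b=d], [f]}, {[e], [f]}, {[b=d], [e], [f]}, {[c], [e], [f]}, {[b=d], [c], [e], [f]}} (9 elements).


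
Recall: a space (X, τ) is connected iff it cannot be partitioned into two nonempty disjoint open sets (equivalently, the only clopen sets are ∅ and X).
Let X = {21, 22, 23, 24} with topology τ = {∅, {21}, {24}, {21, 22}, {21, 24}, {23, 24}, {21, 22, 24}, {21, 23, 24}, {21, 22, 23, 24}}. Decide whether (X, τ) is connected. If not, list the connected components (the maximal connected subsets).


(X, τ) is disconnected; components = [{21, 22}, {23, 24}].

Find clopen sets (U ∈ τ with X ∖ U ∈ τ):
  U = ∅, X ∖ U = {21, 22, 23, 24} — both open, so U is clopen.
  U = {21, 22}, X ∖ U = {23, 24} — both open, so U is clopen.
  U = {23, 24}, X ∖ U = {21, 22} — both open, so U is clopen.
  U = {21, 22, 23, 24}, X ∖ U = ∅ — both open, so U is clopen.
Nontrivial clopen(s) exist: e.g. {21, 22}. So (X, τ) is disconnected.
Compute connected components by grouping points that agree on all clopens:
  component: {21, 22}
  component: {23, 24}


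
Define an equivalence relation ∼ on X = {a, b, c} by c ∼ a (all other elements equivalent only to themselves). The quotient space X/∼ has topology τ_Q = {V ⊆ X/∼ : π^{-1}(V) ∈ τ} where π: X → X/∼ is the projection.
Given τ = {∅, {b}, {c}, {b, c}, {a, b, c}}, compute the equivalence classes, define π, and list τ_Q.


X/∼ = {[a=c], [b]}; |τ_Q| = 3.

Equivalence classes: [a=c], [b].
Quotient map π: X → X/∼ sends a ↦ [a=c], b ↦ [b], c ↦ [a=c].
For each subset V ⊆ X/∼, compute π^{-1}(V) ⊆ X and check whether π^{-1}(V) ∈ τ. V is open in τ_Q iff π^{-1}(V) ∈ τ.
  V = {}: π^{-1}(V) = ∅ ∈ τ ✓.
  V = {[a=c]}: π^{-1}(V) = {a, c} ∉ τ ✗.
  V = {[b]}: π^{-1}(V) = {b} ∈ τ ✓.
  V = {[a=c], [b]}: π^{-1}(V) = {a, b, c} ∈ τ ✓.
Open sets in the quotient: τ_Q = {{}, {[b]}, {[a=c], [b]}} (3 elements).


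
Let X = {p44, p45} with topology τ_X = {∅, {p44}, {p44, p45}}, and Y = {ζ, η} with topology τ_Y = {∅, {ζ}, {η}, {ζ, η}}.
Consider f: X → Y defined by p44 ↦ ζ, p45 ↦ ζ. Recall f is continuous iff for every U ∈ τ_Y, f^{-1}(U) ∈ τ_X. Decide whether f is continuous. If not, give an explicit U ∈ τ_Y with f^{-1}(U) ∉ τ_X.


f IS continuous.

Compute f^{-1}(U) for each U ∈ τ_Y:
  U = ∅: f^{-1}(U) = ∅ ∈ τ_X ✓.
  U = {ζ}: f^{-1}(U) = {p44, p45} ∈ τ_X ✓.
  U = {η}: f^{-1}(U) = ∅ ∈ τ_X ✓.
  U = {ζ, η}: f^{-1}(U) = {p44, p45} ∈ τ_X ✓.
Every preimage lies in τ_X, so f IS continuous.


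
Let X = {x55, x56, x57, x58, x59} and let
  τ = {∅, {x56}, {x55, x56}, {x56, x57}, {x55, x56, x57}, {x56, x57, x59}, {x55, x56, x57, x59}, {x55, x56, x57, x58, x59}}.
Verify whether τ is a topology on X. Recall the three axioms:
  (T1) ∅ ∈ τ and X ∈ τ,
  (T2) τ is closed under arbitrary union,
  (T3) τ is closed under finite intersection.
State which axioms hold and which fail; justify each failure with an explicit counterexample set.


τ IS a topology on X.

Axiom (T1): ∅ ∈ τ? Yes; X ∈ τ? Yes.
Axiom (T2/T3): check pairwise unions and intersections of members of τ.
All pairwise intersections and unions checked — each lies in τ. Therefore τ satisfies (T1), (T2), (T3): it IS a topology on X.


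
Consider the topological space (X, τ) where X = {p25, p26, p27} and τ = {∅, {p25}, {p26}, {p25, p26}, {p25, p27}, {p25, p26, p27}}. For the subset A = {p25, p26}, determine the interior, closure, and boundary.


int(A) = {p25, p26}, cl(A) = {p25, p26, p27}, ∂A = {p27}.

Closed sets in (X, τ) are complements of opens:
  closed(X, τ) = {∅, {p26}, {p27}, {p25, p27}, {p26, p27}, {p25, p26, p27}}.
int(A) = ⋃ {U ∈ τ : U ⊆ A}. Opens contained in A: ∅, {p25}, {p26}, {p25, p26}.
Taking the union of these: int(A) = {p25, p26}.
cl(A) = ⋂ {C closed : A ⊆ C}. Closed sets containing A: {p25, p26, p27}.
Intersecting these: cl(A) = {p25, p26, p27}.
∂A = cl(A) ∖ int(A) = {p25, p26, p27} ∖ {p25, p26} = {p27}.
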